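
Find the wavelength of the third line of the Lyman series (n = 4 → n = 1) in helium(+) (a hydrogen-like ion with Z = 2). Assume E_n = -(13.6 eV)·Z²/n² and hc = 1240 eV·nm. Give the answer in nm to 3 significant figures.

The Lyman series terminates on n_f = 1; the third line has n_i = 1+3 = 4.
ΔE = 54.40 × (1/1² − 1/4²) = 51.00 eV.
λ = 1240 / 51.00 = 24.3 nm.

24.3 nm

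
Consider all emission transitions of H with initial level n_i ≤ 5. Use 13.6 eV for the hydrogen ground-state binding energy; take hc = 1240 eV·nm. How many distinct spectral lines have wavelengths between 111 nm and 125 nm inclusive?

Enumerate all n_i → n_f pairs with 1 ≤ n_f < n_i ≤ 5 and compute λ = 1240 / [13.6·1·(1/n_f² − 1/n_i²)].
Lines falling in [111, 125] nm: 2→1 (121.6 nm).

1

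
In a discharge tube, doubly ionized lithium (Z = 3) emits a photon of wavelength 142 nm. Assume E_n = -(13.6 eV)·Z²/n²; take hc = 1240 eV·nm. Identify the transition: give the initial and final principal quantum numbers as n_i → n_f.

n_i = 5, n_f = 3

The photon energy is ΔE = hc/λ = 1240 / 142 = 8.732 eV.
With Z = 3, ΔE = 122.4 × (1/n_f² − 1/n_i²), so 1/n_f² − 1/n_i² = 0.07134.
Trying n_f = 3 gives 1/n_i² = 0.03977, i.e. n_i ≈ 5; this pair matches.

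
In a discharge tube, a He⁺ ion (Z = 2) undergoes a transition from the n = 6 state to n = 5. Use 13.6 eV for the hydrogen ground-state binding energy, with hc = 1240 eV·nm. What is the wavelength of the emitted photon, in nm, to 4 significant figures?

1865 nm

For Z = 2 the level energies scale as Z², so the effective Rydberg energy is 13.6 × 4 = 54.40 eV.
ΔE = 54.40 × (1/5² − 1/6²) = 54.40 × 0.01222 = 0.6649 eV.
λ = hc/ΔE = 1240 / 0.6649 = 1865 nm.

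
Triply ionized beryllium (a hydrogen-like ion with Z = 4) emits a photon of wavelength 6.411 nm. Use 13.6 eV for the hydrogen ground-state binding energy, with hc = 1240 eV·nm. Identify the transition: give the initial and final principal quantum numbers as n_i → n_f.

n_i = 3, n_f = 1

The photon energy is ΔE = hc/λ = 1240 / 6.411 = 193.4 eV.
With Z = 4, ΔE = 217.6 × (1/n_f² − 1/n_i²), so 1/n_f² − 1/n_i² = 0.8889.
Trying n_f = 1 gives 1/n_i² = 0.1111, i.e. n_i ≈ 3; this pair matches.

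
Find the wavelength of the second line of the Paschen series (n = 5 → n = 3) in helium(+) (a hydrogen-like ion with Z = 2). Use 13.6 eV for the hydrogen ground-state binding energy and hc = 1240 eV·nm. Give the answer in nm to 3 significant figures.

321 nm

The Paschen series terminates on n_f = 3; the second line has n_i = 3+2 = 5.
ΔE = 54.40 × (1/3² − 1/5²) = 3.868 eV.
λ = 1240 / 3.868 = 321 nm.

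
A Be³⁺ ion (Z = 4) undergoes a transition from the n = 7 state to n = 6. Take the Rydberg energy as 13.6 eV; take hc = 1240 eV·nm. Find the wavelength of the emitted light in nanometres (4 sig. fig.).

For Z = 4 the level energies scale as Z², so the effective Rydberg energy is 13.6 × 16 = 217.6 eV.
ΔE = 217.6 × (1/6² − 1/7²) = 217.6 × 0.007370 = 1.604 eV.
λ = hc/ΔE = 1240 / 1.604 = 773.2 nm.

773.2 nm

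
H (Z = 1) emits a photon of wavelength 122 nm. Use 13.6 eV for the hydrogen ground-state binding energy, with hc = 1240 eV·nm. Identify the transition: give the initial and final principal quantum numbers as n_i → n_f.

n_i = 2, n_f = 1

The photon energy is ΔE = hc/λ = 1240 / 122 = 10.16 eV.
With Z = 1, ΔE = 13.60 × (1/n_f² − 1/n_i²), so 1/n_f² − 1/n_i² = 0.7473.
Trying n_f = 1 gives 1/n_i² = 0.2527, i.e. n_i ≈ 2; this pair matches.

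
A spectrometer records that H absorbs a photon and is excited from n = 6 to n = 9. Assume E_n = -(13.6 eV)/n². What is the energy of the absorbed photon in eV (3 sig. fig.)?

E_9 = −13.60/81 = −0.1679 eV and E_6 = −13.60/36 = −0.3778 eV.
The photon energy is |E_9 − E_6| = 0.210 eV.

0.210 eV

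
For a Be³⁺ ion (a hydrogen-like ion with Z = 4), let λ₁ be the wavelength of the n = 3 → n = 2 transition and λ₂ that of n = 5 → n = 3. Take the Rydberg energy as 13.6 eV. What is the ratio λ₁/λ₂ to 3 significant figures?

λ ∝ 1/ΔE ∝ 1/(1/n_f² − 1/n_i²), and the Z² and hc factors cancel in the ratio.
λ₁/λ₂ = (1/3² − 1/5²)/(1/2² − 1/3²) = 0.07111/0.1389 = 0.512.

0.512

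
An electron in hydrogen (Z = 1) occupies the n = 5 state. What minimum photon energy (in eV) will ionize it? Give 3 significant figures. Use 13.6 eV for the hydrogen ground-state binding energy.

0.544 eV

E_5 = −13.60/25 = −0.544 eV, so ionization (to E = 0) requires 0.544 eV.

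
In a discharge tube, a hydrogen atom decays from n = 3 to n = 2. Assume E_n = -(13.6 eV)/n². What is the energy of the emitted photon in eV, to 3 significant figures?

E_3 = −13.60/9 = −1.511 eV and E_2 = −13.60/4 = −3.400 eV.
The photon energy is |E_3 − E_2| = 1.89 eV.

1.89 eV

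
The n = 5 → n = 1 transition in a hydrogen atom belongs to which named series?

The series is set by the lower level: n_f = 1 is the Lyman series.

Lyman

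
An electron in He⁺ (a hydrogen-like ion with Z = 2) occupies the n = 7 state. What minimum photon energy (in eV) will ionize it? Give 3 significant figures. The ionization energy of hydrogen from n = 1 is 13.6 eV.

1.11 eV

E_n = −13.6 Z²/n² = −54.40/n² eV for Z = 2.
E_7 = −54.40/49 = −1.11 eV, so ionization (to E = 0) requires 1.11 eV.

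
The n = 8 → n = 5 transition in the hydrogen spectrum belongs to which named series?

Pfund

The series is set by the lower level: n_f = 5 is the Pfund series.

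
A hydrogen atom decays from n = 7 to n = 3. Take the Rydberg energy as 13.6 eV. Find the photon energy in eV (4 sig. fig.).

E_7 = −13.60/49 = −0.2776 eV and E_3 = −13.60/9 = −1.511 eV.
The photon energy is |E_7 − E_3| = 1.234 eV.

1.234 eV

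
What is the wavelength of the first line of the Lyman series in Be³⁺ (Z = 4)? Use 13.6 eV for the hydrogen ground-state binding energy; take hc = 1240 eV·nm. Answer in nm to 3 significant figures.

7.60 nm

The Lyman series terminates on n_f = 1; the first line has n_i = 1+1 = 2.
ΔE = 217.6 × (1/1² − 1/2²) = 163.2 eV.
λ = 1240 / 163.2 = 7.60 nm.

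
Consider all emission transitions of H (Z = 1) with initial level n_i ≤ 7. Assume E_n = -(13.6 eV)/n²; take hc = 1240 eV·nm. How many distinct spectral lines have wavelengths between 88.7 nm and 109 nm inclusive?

Enumerate all n_i → n_f pairs with 1 ≤ n_f < n_i ≤ 7 and compute λ = 1240 / [13.6·1·(1/n_f² − 1/n_i²)].
Lines falling in [88.7, 109] nm: 7→1 (93.08 nm), 6→1 (93.78 nm), 5→1 (94.98 nm), 4→1 (97.25 nm), 3→1 (102.6 nm).

5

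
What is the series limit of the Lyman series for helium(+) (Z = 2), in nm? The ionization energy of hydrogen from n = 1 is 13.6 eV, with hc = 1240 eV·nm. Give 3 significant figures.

The Lyman series has lower level n_f = 1; the series limit corresponds to n_i → ∞.
ΔE_max = 13.6 × 4 / 1² = 54.40 eV.
λ_min = 1240 / 54.40 = 22.8 nm.

22.8 nm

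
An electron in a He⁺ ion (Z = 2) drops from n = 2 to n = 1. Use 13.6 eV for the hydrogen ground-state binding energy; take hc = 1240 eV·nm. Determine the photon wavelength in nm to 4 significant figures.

For Z = 2 the level energies scale as Z², so the effective Rydberg energy is 13.6 × 4 = 54.40 eV.
ΔE = 54.40 × (1/1² − 1/2²) = 54.40 × 0.7500 = 40.80 eV.
λ = hc/ΔE = 1240 / 40.80 = 30.39 nm.

30.39 nm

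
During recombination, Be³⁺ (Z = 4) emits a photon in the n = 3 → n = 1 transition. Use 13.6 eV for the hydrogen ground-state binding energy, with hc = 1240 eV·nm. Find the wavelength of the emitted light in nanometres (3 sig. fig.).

6.41 nm

For Z = 4 the level energies scale as Z², so the effective Rydberg energy is 13.6 × 16 = 217.6 eV.
ΔE = 217.6 × (1/1² − 1/3²) = 217.6 × 0.8889 = 193.4 eV.
λ = hc/ΔE = 1240 / 193.4 = 6.41 nm.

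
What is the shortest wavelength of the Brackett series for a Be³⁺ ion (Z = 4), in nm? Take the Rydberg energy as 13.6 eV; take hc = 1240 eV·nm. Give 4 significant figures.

91.18 nm

The Brackett series has lower level n_f = 4; the series limit corresponds to n_i → ∞.
ΔE_max = 13.6 × 16 / 4² = 13.60 eV.
λ_min = 1240 / 13.60 = 91.18 nm.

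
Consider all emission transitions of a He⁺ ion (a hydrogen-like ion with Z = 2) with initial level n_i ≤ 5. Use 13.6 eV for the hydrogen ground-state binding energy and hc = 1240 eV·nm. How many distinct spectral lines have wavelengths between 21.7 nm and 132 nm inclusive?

Enumerate all n_i → n_f pairs with 1 ≤ n_f < n_i ≤ 5 and compute λ = 1240 / [13.6·4·(1/n_f² − 1/n_i²)].
Lines falling in [21.7, 132] nm: 5→1 (23.74 nm), 4→1 (24.31 nm), 3→1 (25.64 nm), 2→1 (30.39 nm), 5→2 (108.5 nm), 4→2 (121.6 nm).

6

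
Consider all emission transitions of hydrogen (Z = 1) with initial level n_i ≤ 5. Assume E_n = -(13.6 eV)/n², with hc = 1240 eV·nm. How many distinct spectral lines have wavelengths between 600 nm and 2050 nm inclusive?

3

Enumerate all n_i → n_f pairs with 1 ≤ n_f < n_i ≤ 5 and compute λ = 1240 / [13.6·1·(1/n_f² − 1/n_i²)].
Lines falling in [600, 2050] nm: 3→2 (656.5 nm), 5→3 (1282 nm), 4→3 (1876 nm).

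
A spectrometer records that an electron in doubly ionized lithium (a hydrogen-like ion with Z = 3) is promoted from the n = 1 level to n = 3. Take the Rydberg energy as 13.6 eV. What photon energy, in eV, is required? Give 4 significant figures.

108.8 eV

The Bohr energies scale as Z², so for Z = 3: E_n = −122.4/n² eV.
E_3 = −122.4/9 = −13.60 eV and E_1 = −122.4/1 = −122.4 eV.
The photon energy is |E_3 − E_1| = 108.8 eV.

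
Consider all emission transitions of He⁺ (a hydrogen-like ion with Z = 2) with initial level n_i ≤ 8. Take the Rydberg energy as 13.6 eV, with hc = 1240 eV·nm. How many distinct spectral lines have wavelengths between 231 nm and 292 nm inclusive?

3

Enumerate all n_i → n_f pairs with 1 ≤ n_f < n_i ≤ 8 and compute λ = 1240 / [13.6·4·(1/n_f² − 1/n_i²)].
Lines falling in [231, 292] nm: 8→3 (238.7 nm), 7→3 (251.3 nm), 6→3 (273.5 nm).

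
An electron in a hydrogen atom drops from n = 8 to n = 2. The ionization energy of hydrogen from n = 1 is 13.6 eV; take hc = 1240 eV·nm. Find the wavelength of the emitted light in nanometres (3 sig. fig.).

ΔE = 13.60 × (1/2² − 1/8²) = 13.60 × 0.2344 = 3.188 eV.
λ = hc/ΔE = 1240 / 3.188 = 389 nm.
This line belongs to the Balmer series.

389 nm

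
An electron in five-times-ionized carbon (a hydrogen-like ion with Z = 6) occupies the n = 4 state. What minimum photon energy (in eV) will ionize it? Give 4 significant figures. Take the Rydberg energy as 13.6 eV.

E_n = −13.6 Z²/n² = −489.6/n² eV for Z = 6.
E_4 = −489.6/16 = −30.60 eV, so ionization (to E = 0) requires 30.60 eV.

30.60 eV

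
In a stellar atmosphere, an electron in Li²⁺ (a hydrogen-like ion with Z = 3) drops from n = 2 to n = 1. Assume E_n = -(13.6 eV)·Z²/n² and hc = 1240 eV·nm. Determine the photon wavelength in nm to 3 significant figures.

13.5 nm

For Z = 3 the level energies scale as Z², so the effective Rydberg energy is 13.6 × 9 = 122.4 eV.
ΔE = 122.4 × (1/1² − 1/2²) = 122.4 × 0.7500 = 91.80 eV.
λ = hc/ΔE = 1240 / 91.80 = 13.5 nm.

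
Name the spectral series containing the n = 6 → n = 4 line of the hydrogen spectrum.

The series is set by the lower level: n_f = 4 is the Brackett series.

Brackett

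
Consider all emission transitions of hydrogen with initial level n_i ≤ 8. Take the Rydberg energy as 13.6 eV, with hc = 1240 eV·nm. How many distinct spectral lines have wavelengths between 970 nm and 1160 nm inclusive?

2

Enumerate all n_i → n_f pairs with 1 ≤ n_f < n_i ≤ 8 and compute λ = 1240 / [13.6·1·(1/n_f² − 1/n_i²)].
Lines falling in [970, 1160] nm: 7→3 (1005 nm), 6→3 (1094 nm).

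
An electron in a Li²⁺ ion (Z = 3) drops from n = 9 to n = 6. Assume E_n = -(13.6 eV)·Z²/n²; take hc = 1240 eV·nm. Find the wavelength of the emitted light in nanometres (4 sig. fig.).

For Z = 3 the level energies scale as Z², so the effective Rydberg energy is 13.6 × 9 = 122.4 eV.
ΔE = 122.4 × (1/6² − 1/9²) = 122.4 × 0.01543 = 1.889 eV.
λ = hc/ΔE = 1240 / 1.889 = 656.5 nm.

656.5 nm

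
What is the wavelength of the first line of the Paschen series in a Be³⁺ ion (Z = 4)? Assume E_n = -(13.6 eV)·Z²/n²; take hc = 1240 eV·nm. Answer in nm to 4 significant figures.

The Paschen series terminates on n_f = 3; the first line has n_i = 3+1 = 4.
ΔE = 217.6 × (1/3² − 1/4²) = 10.58 eV.
λ = 1240 / 10.58 = 117.2 nm.

117.2 nm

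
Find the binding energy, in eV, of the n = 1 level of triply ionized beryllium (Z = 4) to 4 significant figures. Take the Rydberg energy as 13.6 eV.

217.6 eV

E_n = −13.6 Z²/n² = −217.6/n² eV for Z = 4.
E_1 = −217.6/1 = −217.6 eV, so ionization (to E = 0) requires 217.6 eV.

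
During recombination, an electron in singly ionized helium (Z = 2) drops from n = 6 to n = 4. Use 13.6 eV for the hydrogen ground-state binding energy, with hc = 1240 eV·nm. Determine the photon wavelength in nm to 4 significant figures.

For Z = 2 the level energies scale as Z², so the effective Rydberg energy is 13.6 × 4 = 54.40 eV.
ΔE = 54.40 × (1/4² − 1/6²) = 54.40 × 0.03472 = 1.889 eV.
λ = hc/ΔE = 1240 / 1.889 = 656.5 nm.

656.5 nm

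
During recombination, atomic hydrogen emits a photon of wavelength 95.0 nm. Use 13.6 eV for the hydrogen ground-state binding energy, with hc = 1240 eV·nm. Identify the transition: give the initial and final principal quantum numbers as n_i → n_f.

n_i = 5, n_f = 1

The photon energy is ΔE = hc/λ = 1240 / 95.0 = 13.05 eV.
With Z = 1, ΔE = 13.60 × (1/n_f² − 1/n_i²), so 1/n_f² − 1/n_i² = 0.9598.
Trying n_f = 1 gives 1/n_i² = 0.04025, i.e. n_i ≈ 5; this pair matches.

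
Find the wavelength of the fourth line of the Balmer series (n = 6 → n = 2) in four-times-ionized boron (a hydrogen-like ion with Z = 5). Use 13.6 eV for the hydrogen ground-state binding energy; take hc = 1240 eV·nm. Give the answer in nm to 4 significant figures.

16.41 nm

The Balmer series terminates on n_f = 2; the fourth line has n_i = 2+4 = 6.
ΔE = 340.0 × (1/2² − 1/6²) = 75.56 eV.
λ = 1240 / 75.56 = 16.41 nm.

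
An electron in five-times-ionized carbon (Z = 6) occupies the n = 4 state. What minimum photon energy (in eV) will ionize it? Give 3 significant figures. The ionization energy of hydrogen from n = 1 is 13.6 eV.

E_n = −13.6 Z²/n² = −489.6/n² eV for Z = 6.
E_4 = −489.6/16 = −30.6 eV, so ionization (to E = 0) requires 30.6 eV.

30.6 eV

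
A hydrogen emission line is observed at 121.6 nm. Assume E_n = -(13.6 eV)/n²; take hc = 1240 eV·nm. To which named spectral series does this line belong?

ΔE = 1240/121.6 = 10.20 eV.
This matches 13.6 × (1/1² − 1/2²), so n_f = 1: the Lyman series.

Lyman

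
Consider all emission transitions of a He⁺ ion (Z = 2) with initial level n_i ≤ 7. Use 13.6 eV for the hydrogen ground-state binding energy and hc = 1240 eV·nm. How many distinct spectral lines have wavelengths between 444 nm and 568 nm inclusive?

2

Enumerate all n_i → n_f pairs with 1 ≤ n_f < n_i ≤ 7 and compute λ = 1240 / [13.6·4·(1/n_f² − 1/n_i²)].
Lines falling in [444, 568] nm: 4→3 (468.9 nm), 7→4 (541.5 nm).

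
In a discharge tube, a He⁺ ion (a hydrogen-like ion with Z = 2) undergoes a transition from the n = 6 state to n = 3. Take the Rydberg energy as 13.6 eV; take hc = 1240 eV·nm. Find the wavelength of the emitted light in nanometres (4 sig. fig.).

For Z = 2 the level energies scale as Z², so the effective Rydberg energy is 13.6 × 4 = 54.40 eV.
ΔE = 54.40 × (1/3² − 1/6²) = 54.40 × 0.08333 = 4.533 eV.
λ = hc/ΔE = 1240 / 4.533 = 273.5 nm.

273.5 nm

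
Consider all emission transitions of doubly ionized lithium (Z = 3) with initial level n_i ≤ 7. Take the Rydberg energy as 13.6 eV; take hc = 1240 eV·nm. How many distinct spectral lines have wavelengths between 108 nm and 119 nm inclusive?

Enumerate all n_i → n_f pairs with 1 ≤ n_f < n_i ≤ 7 and compute λ = 1240 / [13.6·9·(1/n_f² − 1/n_i²)].
Lines falling in [108, 119] nm: 7→3 (111.7 nm).

1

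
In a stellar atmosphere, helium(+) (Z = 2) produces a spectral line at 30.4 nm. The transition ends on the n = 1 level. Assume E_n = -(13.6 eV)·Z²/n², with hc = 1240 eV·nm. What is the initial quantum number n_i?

n_i = 2

The photon energy is ΔE = hc/λ = 1240 / 30.4 = 40.79 eV.
With Z = 2, ΔE = 54.40 × (1/n_f² − 1/n_i²), so 1/n_f² − 1/n_i² = 0.7498.
With n_f = 1: 1/n_i² = 1/1 − 0.7498 = 0.2502, so n_i ≈ 2.00.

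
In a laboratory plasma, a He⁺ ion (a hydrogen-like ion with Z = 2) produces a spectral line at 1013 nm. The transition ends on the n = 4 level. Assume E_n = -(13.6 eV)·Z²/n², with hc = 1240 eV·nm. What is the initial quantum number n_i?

n_i = 5

The photon energy is ΔE = hc/λ = 1240 / 1013 = 1.224 eV.
With Z = 2, ΔE = 54.40 × (1/n_f² − 1/n_i²), so 1/n_f² − 1/n_i² = 0.02250.
With n_f = 4: 1/n_i² = 1/16 − 0.02250 = 0.04000, so n_i ≈ 5.00.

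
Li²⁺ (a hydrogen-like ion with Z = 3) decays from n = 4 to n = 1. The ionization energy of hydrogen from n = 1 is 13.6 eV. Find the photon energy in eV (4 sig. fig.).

The Bohr energies scale as Z², so for Z = 3: E_n = −122.4/n² eV.
E_4 = −122.4/16 = −7.650 eV and E_1 = −122.4/1 = −122.4 eV.
The photon energy is |E_4 − E_1| = 114.8 eV.

114.8 eV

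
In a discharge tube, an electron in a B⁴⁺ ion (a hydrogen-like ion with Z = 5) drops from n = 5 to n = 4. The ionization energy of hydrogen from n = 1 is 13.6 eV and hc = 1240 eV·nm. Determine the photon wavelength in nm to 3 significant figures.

162 nm

For Z = 5 the level energies scale as Z², so the effective Rydberg energy is 13.6 × 25 = 340.0 eV.
ΔE = 340.0 × (1/4² − 1/5²) = 340.0 × 0.02250 = 7.650 eV.
λ = hc/ΔE = 1240 / 7.650 = 162 nm.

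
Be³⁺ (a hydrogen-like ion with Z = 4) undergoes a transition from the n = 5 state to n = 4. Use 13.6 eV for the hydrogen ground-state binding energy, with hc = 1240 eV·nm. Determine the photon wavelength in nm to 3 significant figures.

253 nm

For Z = 4 the level energies scale as Z², so the effective Rydberg energy is 13.6 × 16 = 217.6 eV.
ΔE = 217.6 × (1/4² − 1/5²) = 217.6 × 0.02250 = 4.896 eV.
λ = hc/ΔE = 1240 / 4.896 = 253 nm.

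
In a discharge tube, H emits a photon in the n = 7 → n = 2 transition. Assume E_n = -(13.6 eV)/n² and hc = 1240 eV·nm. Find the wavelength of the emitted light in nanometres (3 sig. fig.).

ΔE = 13.60 × (1/2² − 1/7²) = 13.60 × 0.2296 = 3.122 eV.
λ = hc/ΔE = 1240 / 3.122 = 397 nm.
This line belongs to the Balmer series.

397 nm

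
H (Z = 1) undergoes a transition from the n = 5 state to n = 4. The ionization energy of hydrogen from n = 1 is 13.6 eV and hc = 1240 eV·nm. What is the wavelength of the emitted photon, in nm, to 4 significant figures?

ΔE = 13.60 × (1/4² − 1/5²) = 13.60 × 0.02250 = 0.3060 eV.
λ = hc/ΔE = 1240 / 0.3060 = 4052 nm.

4052 nm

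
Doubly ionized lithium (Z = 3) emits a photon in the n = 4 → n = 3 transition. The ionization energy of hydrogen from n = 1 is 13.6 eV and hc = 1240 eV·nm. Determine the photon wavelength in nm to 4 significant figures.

208.4 nm

For Z = 3 the level energies scale as Z², so the effective Rydberg energy is 13.6 × 9 = 122.4 eV.
ΔE = 122.4 × (1/3² − 1/4²) = 122.4 × 0.04861 = 5.950 eV.
λ = hc/ΔE = 1240 / 5.950 = 208.4 nm.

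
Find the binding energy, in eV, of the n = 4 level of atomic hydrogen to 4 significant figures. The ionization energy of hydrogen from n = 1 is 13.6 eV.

E_4 = −13.60/16 = −0.8500 eV, so ionization (to E = 0) requires 0.8500 eV.

0.8500 eV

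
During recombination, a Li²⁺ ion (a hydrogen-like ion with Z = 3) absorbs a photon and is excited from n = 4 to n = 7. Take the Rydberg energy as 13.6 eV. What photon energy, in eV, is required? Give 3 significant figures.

5.15 eV

The Bohr energies scale as Z², so for Z = 3: E_n = −122.4/n² eV.
E_7 = −122.4/49 = −2.498 eV and E_4 = −122.4/16 = −7.650 eV.
The photon energy is |E_7 − E_4| = 5.15 eV.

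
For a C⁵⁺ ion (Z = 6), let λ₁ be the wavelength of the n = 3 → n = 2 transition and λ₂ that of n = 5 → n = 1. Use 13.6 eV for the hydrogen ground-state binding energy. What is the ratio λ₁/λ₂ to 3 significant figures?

6.91

λ ∝ 1/ΔE ∝ 1/(1/n_f² − 1/n_i²), and the Z² and hc factors cancel in the ratio.
λ₁/λ₂ = (1/1² − 1/5²)/(1/2² − 1/3²) = 0.9600/0.1389 = 6.91.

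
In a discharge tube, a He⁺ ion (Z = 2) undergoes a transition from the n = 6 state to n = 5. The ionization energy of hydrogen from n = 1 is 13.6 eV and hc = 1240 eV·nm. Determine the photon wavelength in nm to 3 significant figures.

1860 nm

For Z = 2 the level energies scale as Z², so the effective Rydberg energy is 13.6 × 4 = 54.40 eV.
ΔE = 54.40 × (1/5² − 1/6²) = 54.40 × 0.01222 = 0.6649 eV.
λ = hc/ΔE = 1240 / 0.6649 = 1860 nm.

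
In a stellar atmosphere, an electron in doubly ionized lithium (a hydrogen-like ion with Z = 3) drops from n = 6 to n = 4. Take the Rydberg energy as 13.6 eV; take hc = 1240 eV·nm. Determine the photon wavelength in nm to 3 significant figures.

292 nm

For Z = 3 the level energies scale as Z², so the effective Rydberg energy is 13.6 × 9 = 122.4 eV.
ΔE = 122.4 × (1/4² − 1/6²) = 122.4 × 0.03472 = 4.250 eV.
λ = hc/ΔE = 1240 / 4.250 = 292 nm.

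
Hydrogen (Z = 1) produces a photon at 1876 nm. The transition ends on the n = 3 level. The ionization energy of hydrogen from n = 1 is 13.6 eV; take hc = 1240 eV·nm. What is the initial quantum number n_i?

The photon energy is ΔE = hc/λ = 1240 / 1876 = 0.6610 eV.
With Z = 1, ΔE = 13.60 × (1/n_f² − 1/n_i²), so 1/n_f² − 1/n_i² = 0.04860.
With n_f = 3: 1/n_i² = 1/9 − 0.04860 = 0.06251, so n_i ≈ 4.00.

n_i = 4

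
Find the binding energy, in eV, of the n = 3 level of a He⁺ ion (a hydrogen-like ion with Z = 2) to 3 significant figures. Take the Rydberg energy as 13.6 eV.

E_n = −13.6 Z²/n² = −54.40/n² eV for Z = 2.
E_3 = −54.40/9 = −6.04 eV, so ionization (to E = 0) requires 6.04 eV.

6.04 eV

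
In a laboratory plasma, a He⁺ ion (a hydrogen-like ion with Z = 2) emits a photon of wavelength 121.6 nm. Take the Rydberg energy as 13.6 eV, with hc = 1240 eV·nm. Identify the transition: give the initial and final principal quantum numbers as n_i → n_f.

The photon energy is ΔE = hc/λ = 1240 / 121.6 = 10.20 eV.
With Z = 2, ΔE = 54.40 × (1/n_f² − 1/n_i²), so 1/n_f² − 1/n_i² = 0.1875.
Trying n_f = 2 gives 1/n_i² = 0.06255, i.e. n_i ≈ 4; this pair matches.

n_i = 4, n_f = 2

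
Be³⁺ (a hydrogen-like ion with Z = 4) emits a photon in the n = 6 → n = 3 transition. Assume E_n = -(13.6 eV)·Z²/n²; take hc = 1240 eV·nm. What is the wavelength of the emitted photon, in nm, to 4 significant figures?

68.38 nm

For Z = 4 the level energies scale as Z², so the effective Rydberg energy is 13.6 × 16 = 217.6 eV.
ΔE = 217.6 × (1/3² − 1/6²) = 217.6 × 0.08333 = 18.13 eV.
λ = hc/ΔE = 1240 / 18.13 = 68.38 nm.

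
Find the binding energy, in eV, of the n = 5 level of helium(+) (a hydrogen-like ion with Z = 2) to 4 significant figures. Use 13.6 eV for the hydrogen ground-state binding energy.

E_n = −13.6 Z²/n² = −54.40/n² eV for Z = 2.
E_5 = −54.40/25 = −2.176 eV, so ionization (to E = 0) requires 2.176 eV.

2.176 eV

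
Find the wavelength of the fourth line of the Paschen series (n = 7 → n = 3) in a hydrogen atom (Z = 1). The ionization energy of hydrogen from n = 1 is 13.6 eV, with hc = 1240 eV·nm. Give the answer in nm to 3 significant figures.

1010 nm

The Paschen series terminates on n_f = 3; the fourth line has n_i = 3+4 = 7.
ΔE = 13.60 × (1/3² − 1/7²) = 1.234 eV.
λ = 1240 / 1.234 = 1010 nm.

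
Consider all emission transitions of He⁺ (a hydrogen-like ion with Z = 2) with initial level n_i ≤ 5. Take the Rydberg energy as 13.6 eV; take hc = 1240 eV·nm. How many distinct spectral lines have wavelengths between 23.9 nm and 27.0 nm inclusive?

2

Enumerate all n_i → n_f pairs with 1 ≤ n_f < n_i ≤ 5 and compute λ = 1240 / [13.6·4·(1/n_f² − 1/n_i²)].
Lines falling in [23.9, 27.0] nm: 4→1 (24.31 nm), 3→1 (25.64 nm).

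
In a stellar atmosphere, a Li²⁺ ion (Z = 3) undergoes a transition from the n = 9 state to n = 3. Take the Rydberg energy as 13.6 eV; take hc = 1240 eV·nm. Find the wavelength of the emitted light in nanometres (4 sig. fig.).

102.6 nm

For Z = 3 the level energies scale as Z², so the effective Rydberg energy is 13.6 × 9 = 122.4 eV.
ΔE = 122.4 × (1/3² − 1/9²) = 122.4 × 0.09877 = 12.09 eV.
λ = hc/ΔE = 1240 / 12.09 = 102.6 nm.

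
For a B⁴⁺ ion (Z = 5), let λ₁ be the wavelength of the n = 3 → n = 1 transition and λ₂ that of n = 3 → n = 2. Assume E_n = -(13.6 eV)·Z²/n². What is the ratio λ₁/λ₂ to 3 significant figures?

λ ∝ 1/ΔE ∝ 1/(1/n_f² − 1/n_i²), and the Z² and hc factors cancel in the ratio.
λ₁/λ₂ = (1/2² − 1/3²)/(1/1² − 1/3²) = 0.1389/0.8889 = 0.156.

0.156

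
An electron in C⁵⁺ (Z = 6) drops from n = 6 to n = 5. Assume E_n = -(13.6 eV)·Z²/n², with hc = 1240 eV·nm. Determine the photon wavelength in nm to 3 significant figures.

207 nm

For Z = 6 the level energies scale as Z², so the effective Rydberg energy is 13.6 × 36 = 489.6 eV.
ΔE = 489.6 × (1/5² − 1/6²) = 489.6 × 0.01222 = 5.984 eV.
λ = hc/ΔE = 1240 / 5.984 = 207 nm.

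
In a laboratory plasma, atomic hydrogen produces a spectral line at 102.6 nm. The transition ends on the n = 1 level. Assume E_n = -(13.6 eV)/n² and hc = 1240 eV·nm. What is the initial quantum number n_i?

n_i = 3

The photon energy is ΔE = hc/λ = 1240 / 102.6 = 12.09 eV.
With Z = 1, ΔE = 13.60 × (1/n_f² − 1/n_i²), so 1/n_f² − 1/n_i² = 0.8887.
With n_f = 1: 1/n_i² = 1/1 − 0.8887 = 0.1113, so n_i ≈ 3.00.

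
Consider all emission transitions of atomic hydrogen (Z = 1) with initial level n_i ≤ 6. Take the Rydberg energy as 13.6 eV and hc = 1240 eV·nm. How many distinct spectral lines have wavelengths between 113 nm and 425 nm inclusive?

Enumerate all n_i → n_f pairs with 1 ≤ n_f < n_i ≤ 6 and compute λ = 1240 / [13.6·1·(1/n_f² − 1/n_i²)].
Lines falling in [113, 425] nm: 2→1 (121.6 nm), 6→2 (410.3 nm).

2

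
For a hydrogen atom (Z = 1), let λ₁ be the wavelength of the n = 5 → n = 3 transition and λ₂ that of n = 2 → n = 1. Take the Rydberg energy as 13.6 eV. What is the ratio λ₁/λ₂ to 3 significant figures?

10.5

λ ∝ 1/ΔE ∝ 1/(1/n_f² − 1/n_i²), and the Z² and hc factors cancel in the ratio.
λ₁/λ₂ = (1/1² − 1/2²)/(1/3² − 1/5²) = 0.7500/0.07111 = 10.5.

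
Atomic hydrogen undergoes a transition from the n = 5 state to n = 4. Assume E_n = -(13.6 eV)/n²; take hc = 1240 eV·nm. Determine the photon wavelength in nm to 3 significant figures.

ΔE = 13.60 × (1/4² − 1/5²) = 13.60 × 0.02250 = 0.3060 eV.
λ = hc/ΔE = 1240 / 0.3060 = 4050 nm.
This line belongs to the Brackett series.

4050 nm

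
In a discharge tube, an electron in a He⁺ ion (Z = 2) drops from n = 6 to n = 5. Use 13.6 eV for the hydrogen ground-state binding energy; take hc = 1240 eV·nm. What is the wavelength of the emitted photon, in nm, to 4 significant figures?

For Z = 2 the level energies scale as Z², so the effective Rydberg energy is 13.6 × 4 = 54.40 eV.
ΔE = 54.40 × (1/5² − 1/6²) = 54.40 × 0.01222 = 0.6649 eV.
λ = hc/ΔE = 1240 / 0.6649 = 1865 nm.

1865 nm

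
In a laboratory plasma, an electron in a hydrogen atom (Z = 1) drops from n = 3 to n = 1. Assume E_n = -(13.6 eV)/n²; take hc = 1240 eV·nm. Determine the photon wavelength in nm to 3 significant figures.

ΔE = 13.60 × (1/1² − 1/3²) = 13.60 × 0.8889 = 12.09 eV.
λ = hc/ΔE = 1240 / 12.09 = 103 nm.

103 nm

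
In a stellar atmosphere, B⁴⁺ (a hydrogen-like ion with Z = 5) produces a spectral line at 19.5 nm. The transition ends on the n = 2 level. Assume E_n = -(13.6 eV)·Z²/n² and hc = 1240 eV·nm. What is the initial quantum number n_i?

The photon energy is ΔE = hc/λ = 1240 / 19.5 = 63.59 eV.
With Z = 5, ΔE = 340.0 × (1/n_f² − 1/n_i²), so 1/n_f² − 1/n_i² = 0.1870.
With n_f = 2: 1/n_i² = 1/4 − 0.1870 = 0.06297, so n_i ≈ 3.99.

n_i = 4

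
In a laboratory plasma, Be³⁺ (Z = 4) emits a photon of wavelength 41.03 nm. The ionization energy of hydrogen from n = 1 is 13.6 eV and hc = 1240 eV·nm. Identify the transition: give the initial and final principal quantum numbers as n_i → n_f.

The photon energy is ΔE = hc/λ = 1240 / 41.03 = 30.22 eV.
With Z = 4, ΔE = 217.6 × (1/n_f² − 1/n_i²), so 1/n_f² − 1/n_i² = 0.1389.
Trying n_f = 2 gives 1/n_i² = 0.1111, i.e. n_i ≈ 3; this pair matches.

n_i = 3, n_f = 2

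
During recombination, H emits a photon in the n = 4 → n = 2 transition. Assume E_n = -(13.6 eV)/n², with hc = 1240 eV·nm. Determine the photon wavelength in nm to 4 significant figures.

486.3 nm

ΔE = 13.60 × (1/2² − 1/4²) = 13.60 × 0.1875 = 2.550 eV.
λ = hc/ΔE = 1240 / 2.550 = 486.3 nm.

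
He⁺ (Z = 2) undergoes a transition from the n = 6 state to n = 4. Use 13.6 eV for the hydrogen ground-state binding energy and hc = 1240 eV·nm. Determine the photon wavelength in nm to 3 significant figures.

For Z = 2 the level energies scale as Z², so the effective Rydberg energy is 13.6 × 4 = 54.40 eV.
ΔE = 54.40 × (1/4² − 1/6²) = 54.40 × 0.03472 = 1.889 eV.
λ = hc/ΔE = 1240 / 1.889 = 656 nm.

656 nm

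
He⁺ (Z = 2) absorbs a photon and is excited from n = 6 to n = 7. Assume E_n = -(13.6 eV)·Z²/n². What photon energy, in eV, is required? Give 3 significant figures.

The Bohr energies scale as Z², so for Z = 2: E_n = −54.40/n² eV.
E_7 = −54.40/49 = −1.110 eV and E_6 = −54.40/36 = −1.511 eV.
The photon energy is |E_7 − E_6| = 0.401 eV.

0.401 eV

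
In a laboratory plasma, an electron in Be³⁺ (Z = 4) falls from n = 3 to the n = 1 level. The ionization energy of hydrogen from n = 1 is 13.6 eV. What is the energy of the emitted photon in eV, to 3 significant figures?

193 eV

The Bohr energies scale as Z², so for Z = 4: E_n = −217.6/n² eV.
E_3 = −217.6/9 = −24.18 eV and E_1 = −217.6/1 = −217.6 eV.
The photon energy is |E_3 − E_1| = 193 eV.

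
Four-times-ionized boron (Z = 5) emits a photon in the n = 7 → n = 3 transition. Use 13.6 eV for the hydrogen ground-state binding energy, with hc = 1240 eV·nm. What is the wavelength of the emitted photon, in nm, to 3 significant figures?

For Z = 5 the level energies scale as Z², so the effective Rydberg energy is 13.6 × 25 = 340.0 eV.
ΔE = 340.0 × (1/3² − 1/7²) = 340.0 × 0.09070 = 30.84 eV.
λ = hc/ΔE = 1240 / 30.84 = 40.2 nm.

40.2 nm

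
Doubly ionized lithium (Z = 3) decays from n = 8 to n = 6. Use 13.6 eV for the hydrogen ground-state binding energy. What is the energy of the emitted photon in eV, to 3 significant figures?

1.49 eV

The Bohr energies scale as Z², so for Z = 3: E_n = −122.4/n² eV.
E_8 = −122.4/64 = −1.913 eV and E_6 = −122.4/36 = −3.400 eV.
The photon energy is |E_8 − E_6| = 1.49 eV.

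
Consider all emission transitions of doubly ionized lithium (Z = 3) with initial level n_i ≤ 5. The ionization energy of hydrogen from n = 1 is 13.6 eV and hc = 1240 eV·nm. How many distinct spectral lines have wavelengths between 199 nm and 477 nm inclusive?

2

Enumerate all n_i → n_f pairs with 1 ≤ n_f < n_i ≤ 5 and compute λ = 1240 / [13.6·9·(1/n_f² − 1/n_i²)].
Lines falling in [199, 477] nm: 4→3 (208.4 nm), 5→4 (450.3 nm).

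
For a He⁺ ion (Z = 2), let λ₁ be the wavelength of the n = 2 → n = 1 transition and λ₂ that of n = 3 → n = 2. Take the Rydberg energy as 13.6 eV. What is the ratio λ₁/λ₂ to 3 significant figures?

λ ∝ 1/ΔE ∝ 1/(1/n_f² − 1/n_i²), and the Z² and hc factors cancel in the ratio.
λ₁/λ₂ = (1/2² − 1/3²)/(1/1² − 1/2²) = 0.1389/0.7500 = 0.185.

0.185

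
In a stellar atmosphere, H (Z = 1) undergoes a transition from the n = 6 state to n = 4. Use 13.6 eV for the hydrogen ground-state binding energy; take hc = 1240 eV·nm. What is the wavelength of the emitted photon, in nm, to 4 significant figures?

ΔE = 13.60 × (1/4² − 1/6²) = 13.60 × 0.03472 = 0.4722 eV.
λ = hc/ΔE = 1240 / 0.4722 = 2626 nm.
This line belongs to the Brackett series.

2626 nm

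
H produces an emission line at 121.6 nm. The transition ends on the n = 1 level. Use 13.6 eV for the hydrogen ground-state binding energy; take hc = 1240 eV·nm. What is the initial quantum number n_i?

The photon energy is ΔE = hc/λ = 1240 / 121.6 = 10.20 eV.
With Z = 1, ΔE = 13.60 × (1/n_f² − 1/n_i²), so 1/n_f² − 1/n_i² = 0.7498.
With n_f = 1: 1/n_i² = 1/1 − 0.7498 = 0.2502, so n_i ≈ 2.00.

n_i = 2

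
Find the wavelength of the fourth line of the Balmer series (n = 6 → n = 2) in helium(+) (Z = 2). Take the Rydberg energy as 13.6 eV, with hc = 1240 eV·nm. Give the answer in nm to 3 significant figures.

The Balmer series terminates on n_f = 2; the fourth line has n_i = 2+4 = 6.
ΔE = 54.40 × (1/2² − 1/6²) = 12.09 eV.
λ = 1240 / 12.09 = 103 nm.

103 nm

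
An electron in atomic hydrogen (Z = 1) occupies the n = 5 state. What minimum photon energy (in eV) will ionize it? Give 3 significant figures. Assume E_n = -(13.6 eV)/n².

E_5 = −13.60/25 = −0.544 eV, so ionization (to E = 0) requires 0.544 eV.

0.544 eV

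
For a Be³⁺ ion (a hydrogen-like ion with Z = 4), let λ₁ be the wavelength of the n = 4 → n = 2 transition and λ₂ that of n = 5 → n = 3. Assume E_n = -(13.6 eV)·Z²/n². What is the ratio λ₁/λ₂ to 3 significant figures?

0.379

λ ∝ 1/ΔE ∝ 1/(1/n_f² − 1/n_i²), and the Z² and hc factors cancel in the ratio.
λ₁/λ₂ = (1/3² − 1/5²)/(1/2² − 1/4²) = 0.07111/0.1875 = 0.379.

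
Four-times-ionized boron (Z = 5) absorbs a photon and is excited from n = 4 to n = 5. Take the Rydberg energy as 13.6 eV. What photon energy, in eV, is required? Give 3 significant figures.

The Bohr energies scale as Z², so for Z = 5: E_n = −340.0/n² eV.
E_5 = −340.0/25 = −13.60 eV and E_4 = −340.0/16 = −21.25 eV.
The photon energy is |E_5 − E_4| = 7.65 eV.

7.65 eV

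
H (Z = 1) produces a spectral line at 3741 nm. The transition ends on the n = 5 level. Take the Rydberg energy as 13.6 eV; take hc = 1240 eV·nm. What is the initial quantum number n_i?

n_i = 8

The photon energy is ΔE = hc/λ = 1240 / 3741 = 0.3315 eV.
With Z = 1, ΔE = 13.60 × (1/n_f² − 1/n_i²), so 1/n_f² − 1/n_i² = 0.02437.
With n_f = 5: 1/n_i² = 1/25 − 0.02437 = 0.01563, so n_i ≈ 8.00.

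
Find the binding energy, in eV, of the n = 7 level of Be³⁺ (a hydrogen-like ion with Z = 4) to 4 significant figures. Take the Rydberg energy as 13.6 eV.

4.441 eV

E_n = −13.6 Z²/n² = −217.6/n² eV for Z = 4.
E_7 = −217.6/49 = −4.441 eV, so ionization (to E = 0) requires 4.441 eV.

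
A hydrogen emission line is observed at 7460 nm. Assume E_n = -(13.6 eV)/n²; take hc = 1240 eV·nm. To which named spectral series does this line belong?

ΔE = 1240/7460 = 0.1662 eV.
This matches 13.6 × (1/5² − 1/6²), so n_f = 5: the Pfund series.

Pfund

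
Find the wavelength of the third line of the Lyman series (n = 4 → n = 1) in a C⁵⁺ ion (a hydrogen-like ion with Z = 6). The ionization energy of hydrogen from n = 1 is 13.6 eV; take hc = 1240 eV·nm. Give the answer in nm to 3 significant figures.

The Lyman series terminates on n_f = 1; the third line has n_i = 1+3 = 4.
ΔE = 489.6 × (1/1² − 1/4²) = 459.0 eV.
λ = 1240 / 459.0 = 2.70 nm.

2.70 nm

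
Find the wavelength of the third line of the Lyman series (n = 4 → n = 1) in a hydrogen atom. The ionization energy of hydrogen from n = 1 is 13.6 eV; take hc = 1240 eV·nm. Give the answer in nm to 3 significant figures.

97.3 nm

The Lyman series terminates on n_f = 1; the third line has n_i = 1+3 = 4.
ΔE = 13.60 × (1/1² − 1/4²) = 12.75 eV.
λ = 1240 / 12.75 = 97.3 nm.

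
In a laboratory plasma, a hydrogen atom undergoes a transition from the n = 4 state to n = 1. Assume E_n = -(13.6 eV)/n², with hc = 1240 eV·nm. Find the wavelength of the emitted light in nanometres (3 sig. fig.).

ΔE = 13.60 × (1/1² − 1/4²) = 13.60 × 0.9375 = 12.75 eV.
λ = hc/ΔE = 1240 / 12.75 = 97.3 nm.
This line belongs to the Lyman series.

97.3 nm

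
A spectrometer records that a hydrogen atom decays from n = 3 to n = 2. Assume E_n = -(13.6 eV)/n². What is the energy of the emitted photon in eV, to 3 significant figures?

1.89 eV

E_3 = −13.60/9 = −1.511 eV and E_2 = −13.60/4 = −3.400 eV.
The photon energy is |E_3 − E_2| = 1.89 eV.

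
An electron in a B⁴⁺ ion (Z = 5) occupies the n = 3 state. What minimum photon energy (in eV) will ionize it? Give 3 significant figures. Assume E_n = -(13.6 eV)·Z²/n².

E_n = −13.6 Z²/n² = −340.0/n² eV for Z = 5.
E_3 = −340.0/9 = −37.8 eV, so ionization (to E = 0) requires 37.8 eV.

37.8 eV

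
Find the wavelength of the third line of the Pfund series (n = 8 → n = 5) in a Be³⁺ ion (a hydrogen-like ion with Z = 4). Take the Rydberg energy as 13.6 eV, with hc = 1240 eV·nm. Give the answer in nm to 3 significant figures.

The Pfund series terminates on n_f = 5; the third line has n_i = 5+3 = 8.
ΔE = 217.6 × (1/5² − 1/8²) = 5.304 eV.
λ = 1240 / 5.304 = 234 nm.

234 nm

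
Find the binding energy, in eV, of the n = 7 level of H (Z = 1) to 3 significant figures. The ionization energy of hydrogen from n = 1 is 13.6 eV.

E_7 = −13.60/49 = −0.278 eV, so ionization (to E = 0) requires 0.278 eV.

0.278 eV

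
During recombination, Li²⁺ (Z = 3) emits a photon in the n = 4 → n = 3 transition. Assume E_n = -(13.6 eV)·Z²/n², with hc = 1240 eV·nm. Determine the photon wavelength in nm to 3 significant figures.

208 nm

For Z = 3 the level energies scale as Z², so the effective Rydberg energy is 13.6 × 9 = 122.4 eV.
ΔE = 122.4 × (1/3² − 1/4²) = 122.4 × 0.04861 = 5.950 eV.
λ = hc/ΔE = 1240 / 5.950 = 208 nm.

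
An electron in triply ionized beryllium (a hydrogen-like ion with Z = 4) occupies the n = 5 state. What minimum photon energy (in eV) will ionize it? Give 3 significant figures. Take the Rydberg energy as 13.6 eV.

8.70 eV

E_n = −13.6 Z²/n² = −217.6/n² eV for Z = 4.
E_5 = −217.6/25 = −8.70 eV, so ionization (to E = 0) requires 8.70 eV.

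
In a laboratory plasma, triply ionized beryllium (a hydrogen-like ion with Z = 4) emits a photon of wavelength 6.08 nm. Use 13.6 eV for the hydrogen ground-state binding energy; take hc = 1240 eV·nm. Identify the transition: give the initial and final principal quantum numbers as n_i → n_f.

The photon energy is ΔE = hc/λ = 1240 / 6.08 = 203.9 eV.
With Z = 4, ΔE = 217.6 × (1/n_f² − 1/n_i²), so 1/n_f² − 1/n_i² = 0.9373.
Trying n_f = 1 gives 1/n_i² = 0.06274, i.e. n_i ≈ 4; this pair matches.

n_i = 4, n_f = 1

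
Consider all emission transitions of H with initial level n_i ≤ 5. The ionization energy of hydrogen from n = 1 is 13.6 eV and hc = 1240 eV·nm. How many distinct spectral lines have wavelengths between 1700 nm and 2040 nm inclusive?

Enumerate all n_i → n_f pairs with 1 ≤ n_f < n_i ≤ 5 and compute λ = 1240 / [13.6·1·(1/n_f² − 1/n_i²)].
Lines falling in [1700, 2040] nm: 4→3 (1876 nm).

1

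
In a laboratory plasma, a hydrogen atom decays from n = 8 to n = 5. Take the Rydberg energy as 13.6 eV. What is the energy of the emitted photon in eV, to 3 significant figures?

E_8 = −13.60/64 = −0.2125 eV and E_5 = −13.60/25 = −0.5440 eV.
The photon energy is |E_8 − E_5| = 0.332 eV.

0.332 eV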